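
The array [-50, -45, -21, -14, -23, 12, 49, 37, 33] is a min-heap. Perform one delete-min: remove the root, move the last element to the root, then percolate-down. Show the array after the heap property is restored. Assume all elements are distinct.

remove root -50; move last element 33 to root → [33, -45, -21, -14, -23, 12, 49, 37]
33 vs smaller child -45 at index 1, swap → [-45, 33, -21, -14, -23, 12, 49, 37]
33 vs smaller child -23 at index 4, swap → [-45, -23, -21, -14, 33, 12, 49, 37]

[-45, -23, -21, -14, 33, 12, 49, 37]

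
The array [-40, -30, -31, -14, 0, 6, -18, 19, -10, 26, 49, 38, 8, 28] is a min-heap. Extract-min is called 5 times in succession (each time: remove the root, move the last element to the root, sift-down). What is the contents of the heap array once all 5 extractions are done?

[-10, 0, 6, 8, 26, 38, 28, 19, 49]

extract-min #1 returns -40:
  remove root -40; move last element 28 to root → [28, -30, -31, -14, 0, 6, -18, 19, -10, 26, 49, 38, 8]
  28 vs smaller child -31 at index 2, swap → [-31, -30, 28, -14, 0, 6, -18, 19, -10, 26, 49, 38, 8]
  28 vs smaller child -18 at index 6, swap → [-31, -30, -18, -14, 0, 6, 28, 19, -10, 26, 49, 38, 8]
extract-min #2 returns -31:
  remove root -31; move last element 8 to root → [8, -30, -18, -14, 0, 6, 28, 19, -10, 26, 49, 38]
  8 vs smaller child -30 at index 1, swap → [-30, 8, -18, -14, 0, 6, 28, 19, -10, 26, 49, 38]
  8 vs smaller child -14 at index 3, swap → [-30, -14, -18, 8, 0, 6, 28, 19, -10, 26, 49, 38]
  8 vs smaller child -10 at index 8, swap → [-30, -14, -18, -10, 0, 6, 28, 19, 8, 26, 49, 38]
extract-min #3 returns -30:
  remove root -30; move last element 38 to root → [38, -14, -18, -10, 0, 6, 28, 19, 8, 26, 49]
  38 vs smaller child -18 at index 2, swap → [-18, -14, 38, -10, 0, 6, 28, 19, 8, 26, 49]
  38 vs smaller child 6 at index 5, swap → [-18, -14, 6, -10, 0, 38, 28, 19, 8, 26, 49]
extract-min #4 returns -18:
  remove root -18; move last element 49 to root → [49, -14, 6, -10, 0, 38, 28, 19, 8, 26]
  49 vs smaller child -14 at index 1, swap → [-14, 49, 6, -10, 0, 38, 28, 19, 8, 26]
  49 vs smaller child -10 at index 3, swap → [-14, -10, 6, 49, 0, 38, 28, 19, 8, 26]
  49 vs smaller child 8 at index 8, swap → [-14, -10, 6, 8, 0, 38, 28, 19, 49, 26]
extract-min #5 returns -14:
  remove root -14; move last element 26 to root → [26, -10, 6, 8, 0, 38, 28, 19, 49]
  26 vs smaller child -10 at index 1, swap → [-10, 26, 6, 8, 0, 38, 28, 19, 49]
  26 vs smaller child 0 at index 4, swap → [-10, 0, 6, 8, 26, 38, 28, 19, 49]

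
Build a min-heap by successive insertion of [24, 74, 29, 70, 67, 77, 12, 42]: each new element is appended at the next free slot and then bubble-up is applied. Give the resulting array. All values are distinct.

[12, 42, 24, 67, 70, 77, 29, 74]

Insert 24:
  append 24 at index 0 → [24] (no swap needed)
Insert 74:
  append 74 at index 1 → [24, 74] (no swap needed)
Insert 29:
  append 29 at index 2 → [24, 74, 29] (no swap needed)
Insert 70:
  append 70 at index 3 → [24, 74, 29, 70]
  70 < parent 74 at index 1, swap → [24, 70, 29, 74]
Insert 67:
  append 67 at index 4 → [24, 70, 29, 74, 67]
  67 < parent 70 at index 1, swap → [24, 67, 29, 74, 70]
Insert 77:
  append 77 at index 5 → [24, 67, 29, 74, 70, 77] (no swap needed)
Insert 12:
  append 12 at index 6 → [24, 67, 29, 74, 70, 77, 12]
  12 < parent 29 at index 2, swap → [24, 67, 12, 74, 70, 77, 29]
  12 < parent 24 at index 0, swap → [12, 67, 24, 74, 70, 77, 29]
Insert 42:
  append 42 at index 7 → [12, 67, 24, 74, 70, 77, 29, 42]
  42 < parent 74 at index 3, swap → [12, 67, 24, 42, 70, 77, 29, 74]
  42 < parent 67 at index 1, swap → [12, 42, 24, 67, 70, 77, 29, 74]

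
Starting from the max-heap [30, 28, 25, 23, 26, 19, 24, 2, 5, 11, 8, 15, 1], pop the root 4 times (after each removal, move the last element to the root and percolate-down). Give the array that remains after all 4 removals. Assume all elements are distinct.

extract-max #1 returns 30:
  remove root 30; move last element 1 to root → [1, 28, 25, 23, 26, 19, 24, 2, 5, 11, 8, 15]
  1 vs larger child 28 at index 1, swap → [28, 1, 25, 23, 26, 19, 24, 2, 5, 11, 8, 15]
  1 vs larger child 26 at index 4, swap → [28, 26, 25, 23, 1, 19, 24, 2, 5, 11, 8, 15]
  1 vs larger child 11 at index 9, swap → [28, 26, 25, 23, 11, 19, 24, 2, 5, 1, 8, 15]
extract-max #2 returns 28:
  remove root 28; move last element 15 to root → [15, 26, 25, 23, 11, 19, 24, 2, 5, 1, 8]
  15 vs larger child 26 at index 1, swap → [26, 15, 25, 23, 11, 19, 24, 2, 5, 1, 8]
  15 vs larger child 23 at index 3, swap → [26, 23, 25, 15, 11, 19, 24, 2, 5, 1, 8]
extract-max #3 returns 26:
  remove root 26; move last element 8 to root → [8, 23, 25, 15, 11, 19, 24, 2, 5, 1]
  8 vs larger child 25 at index 2, swap → [25, 23, 8, 15, 11, 19, 24, 2, 5, 1]
  8 vs larger child 24 at index 6, swap → [25, 23, 24, 15, 11, 19, 8, 2, 5, 1]
extract-max #4 returns 25:
  remove root 25; move last element 1 to root → [1, 23, 24, 15, 11, 19, 8, 2, 5]
  1 vs larger child 24 at index 2, swap → [24, 23, 1, 15, 11, 19, 8, 2, 5]
  1 vs larger child 19 at index 5, swap → [24, 23, 19, 15, 11, 1, 8, 2, 5]

[24, 23, 19, 15, 11, 1, 8, 2, 5]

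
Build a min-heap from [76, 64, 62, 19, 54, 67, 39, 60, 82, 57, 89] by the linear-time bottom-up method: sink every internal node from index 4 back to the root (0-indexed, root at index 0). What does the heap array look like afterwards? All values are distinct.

[19, 54, 39, 60, 57, 67, 62, 64, 82, 76, 89]

sift down from index 4: already satisfies heap property
sift down from index 3: already satisfies heap property
sift down from index 2:
  62 vs smaller child 39 at index 6, swap → [76, 64, 39, 19, 54, 67, 62, 60, 82, 57, 89]
sift down from index 1:
  64 vs smaller child 19 at index 3, swap → [76, 19, 39, 64, 54, 67, 62, 60, 82, 57, 89]
  64 vs smaller child 60 at index 7, swap → [76, 19, 39, 60, 54, 67, 62, 64, 82, 57, 89]
sift down from index 0:
  76 vs smaller child 19 at index 1, swap → [19, 76, 39, 60, 54, 67, 62, 64, 82, 57, 89]
  76 vs smaller child 54 at index 4, swap → [19, 54, 39, 60, 76, 67, 62, 64, 82, 57, 89]
  76 vs smaller child 57 at index 9, swap → [19, 54, 39, 60, 57, 67, 62, 64, 82, 76, 89]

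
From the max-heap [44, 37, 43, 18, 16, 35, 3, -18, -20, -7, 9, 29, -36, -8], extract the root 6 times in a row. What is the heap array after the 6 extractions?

extract-max #1 returns 44:
  remove root 44; move last element -8 to root → [-8, 37, 43, 18, 16, 35, 3, -18, -20, -7, 9, 29, -36]
  -8 vs larger child 43 at index 2, swap → [43, 37, -8, 18, 16, 35, 3, -18, -20, -7, 9, 29, -36]
  -8 vs larger child 35 at index 5, swap → [43, 37, 35, 18, 16, -8, 3, -18, -20, -7, 9, 29, -36]
  -8 vs larger child 29 at index 11, swap → [43, 37, 35, 18, 16, 29, 3, -18, -20, -7, 9, -8, -36]
extract-max #2 returns 43:
  remove root 43; move last element -36 to root → [-36, 37, 35, 18, 16, 29, 3, -18, -20, -7, 9, -8]
  -36 vs larger child 37 at index 1, swap → [37, -36, 35, 18, 16, 29, 3, -18, -20, -7, 9, -8]
  -36 vs larger child 18 at index 3, swap → [37, 18, 35, -36, 16, 29, 3, -18, -20, -7, 9, -8]
  -36 vs larger child -18 at index 7, swap → [37, 18, 35, -18, 16, 29, 3, -36, -20, -7, 9, -8]
extract-max #3 returns 37:
  remove root 37; move last element -8 to root → [-8, 18, 35, -18, 16, 29, 3, -36, -20, -7, 9]
  -8 vs larger child 35 at index 2, swap → [35, 18, -8, -18, 16, 29, 3, -36, -20, -7, 9]
  -8 vs larger child 29 at index 5, swap → [35, 18, 29, -18, 16, -8, 3, -36, -20, -7, 9]
extract-max #4 returns 35:
  remove root 35; move last element 9 to root → [9, 18, 29, -18, 16, -8, 3, -36, -20, -7]
  9 vs larger child 29 at index 2, swap → [29, 18, 9, -18, 16, -8, 3, -36, -20, -7]
extract-max #5 returns 29:
  remove root 29; move last element -7 to root → [-7, 18, 9, -18, 16, -8, 3, -36, -20]
  -7 vs larger child 18 at index 1, swap → [18, -7, 9, -18, 16, -8, 3, -36, -20]
  -7 vs larger child 16 at index 4, swap → [18, 16, 9, -18, -7, -8, 3, -36, -20]
extract-max #6 returns 18:
  remove root 18; move last element -20 to root → [-20, 16, 9, -18, -7, -8, 3, -36]
  -20 vs larger child 16 at index 1, swap → [16, -20, 9, -18, -7, -8, 3, -36]
  -20 vs larger child -7 at index 4, swap → [16, -7, 9, -18, -20, -8, 3, -36]

[16, -7, 9, -18, -20, -8, 3, -36]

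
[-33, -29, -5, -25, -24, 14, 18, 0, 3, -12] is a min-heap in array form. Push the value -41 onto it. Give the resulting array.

[-41, -33, -5, -25, -29, 14, 18, 0, 3, -12, -24]

append -41 at index 10 → [-33, -29, -5, -25, -24, 14, 18, 0, 3, -12, -41]
-41 < parent -24 at index 4, swap → [-33, -29, -5, -25, -41, 14, 18, 0, 3, -12, -24]
-41 < parent -29 at index 1, swap → [-33, -41, -5, -25, -29, 14, 18, 0, 3, -12, -24]
-41 < parent -33 at index 0, swap → [-41, -33, -5, -25, -29, 14, 18, 0, 3, -12, -24]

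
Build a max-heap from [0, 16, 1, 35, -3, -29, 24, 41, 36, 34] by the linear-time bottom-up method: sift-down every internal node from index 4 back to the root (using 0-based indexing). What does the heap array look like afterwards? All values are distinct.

sift down from index 4:
  -3 vs only child 34 at index 9, swap → [0, 16, 1, 35, 34, -29, 24, 41, 36, -3]
sift down from index 3:
  35 vs larger child 41 at index 7, swap → [0, 16, 1, 41, 34, -29, 24, 35, 36, -3]
sift down from index 2:
  1 vs larger child 24 at index 6, swap → [0, 16, 24, 41, 34, -29, 1, 35, 36, -3]
sift down from index 1:
  16 vs larger child 41 at index 3, swap → [0, 41, 24, 16, 34, -29, 1, 35, 36, -3]
  16 vs larger child 36 at index 8, swap → [0, 41, 24, 36, 34, -29, 1, 35, 16, -3]
sift down from index 0:
  0 vs larger child 41 at index 1, swap → [41, 0, 24, 36, 34, -29, 1, 35, 16, -3]
  0 vs larger child 36 at index 3, swap → [41, 36, 24, 0, 34, -29, 1, 35, 16, -3]
  0 vs larger child 35 at index 7, swap → [41, 36, 24, 35, 34, -29, 1, 0, 16, -3]

[41, 36, 24, 35, 34, -29, 1, 0, 16, -3]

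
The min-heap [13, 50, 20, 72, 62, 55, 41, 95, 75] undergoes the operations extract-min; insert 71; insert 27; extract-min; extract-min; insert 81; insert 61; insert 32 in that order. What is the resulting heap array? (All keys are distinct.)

[32, 41, 55, 71, 50, 72, 75, 95, 81, 62, 61]

extract-min → returns 13:
  remove root 13; move last element 75 to root → [75, 50, 20, 72, 62, 55, 41, 95]
  75 vs smaller child 20 at index 2, swap → [20, 50, 75, 72, 62, 55, 41, 95]
  75 vs smaller child 41 at index 6, swap → [20, 50, 41, 72, 62, 55, 75, 95]
insert 71:
  append 71 at index 8 → [20, 50, 41, 72, 62, 55, 75, 95, 71]
  71 < parent 72 at index 3, swap → [20, 50, 41, 71, 62, 55, 75, 95, 72]
insert 27:
  append 27 at index 9 → [20, 50, 41, 71, 62, 55, 75, 95, 72, 27]
  27 < parent 62 at index 4, swap → [20, 50, 41, 71, 27, 55, 75, 95, 72, 62]
  27 < parent 50 at index 1, swap → [20, 27, 41, 71, 50, 55, 75, 95, 72, 62]
extract-min → returns 20:
  remove root 20; move last element 62 to root → [62, 27, 41, 71, 50, 55, 75, 95, 72]
  62 vs smaller child 27 at index 1, swap → [27, 62, 41, 71, 50, 55, 75, 95, 72]
  62 vs smaller child 50 at index 4, swap → [27, 50, 41, 71, 62, 55, 75, 95, 72]
extract-min → returns 27:
  remove root 27; move last element 72 to root → [72, 50, 41, 71, 62, 55, 75, 95]
  72 vs smaller child 41 at index 2, swap → [41, 50, 72, 71, 62, 55, 75, 95]
  72 vs smaller child 55 at index 5, swap → [41, 50, 55, 71, 62, 72, 75, 95]
insert 81:
  append 81 at index 8 → [41, 50, 55, 71, 62, 72, 75, 95, 81] (no swap needed)
insert 61:
  append 61 at index 9 → [41, 50, 55, 71, 62, 72, 75, 95, 81, 61]
  61 < parent 62 at index 4, swap → [41, 50, 55, 71, 61, 72, 75, 95, 81, 62]
insert 32:
  append 32 at index 10 → [41, 50, 55, 71, 61, 72, 75, 95, 81, 62, 32]
  32 < parent 61 at index 4, swap → [41, 50, 55, 71, 32, 72, 75, 95, 81, 62, 61]
  32 < parent 50 at index 1, swap → [41, 32, 55, 71, 50, 72, 75, 95, 81, 62, 61]
  32 < parent 41 at index 0, swap → [32, 41, 55, 71, 50, 72, 75, 95, 81, 62, 61]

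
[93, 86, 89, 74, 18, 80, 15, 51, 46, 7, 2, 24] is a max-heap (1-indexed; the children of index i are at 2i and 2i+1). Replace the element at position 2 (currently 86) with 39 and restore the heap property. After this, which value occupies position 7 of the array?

15

set index 2 from 86 to 39 → [93, 39, 89, 74, 18, 80, 15, 51, 46, 7, 2, 24]
39 vs larger child 74 at index 4, swap → [93, 74, 89, 39, 18, 80, 15, 51, 46, 7, 2, 24]
39 vs larger child 51 at index 8, swap → [93, 74, 89, 51, 18, 80, 15, 39, 46, 7, 2, 24]
resulting array: [93, 74, 89, 51, 18, 80, 15, 39, 46, 7, 2, 24]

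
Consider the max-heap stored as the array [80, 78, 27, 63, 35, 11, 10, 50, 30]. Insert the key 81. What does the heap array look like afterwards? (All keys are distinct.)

append 81 at index 9 → [80, 78, 27, 63, 35, 11, 10, 50, 30, 81]
81 > parent 35 at index 4, swap → [80, 78, 27, 63, 81, 11, 10, 50, 30, 35]
81 > parent 78 at index 1, swap → [80, 81, 27, 63, 78, 11, 10, 50, 30, 35]
81 > parent 80 at index 0, swap → [81, 80, 27, 63, 78, 11, 10, 50, 30, 35]

[81, 80, 27, 63, 78, 11, 10, 50, 30, 35]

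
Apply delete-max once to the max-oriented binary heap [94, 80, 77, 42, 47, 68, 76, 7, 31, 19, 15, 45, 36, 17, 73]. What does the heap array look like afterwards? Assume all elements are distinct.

remove root 94; move last element 73 to root → [73, 80, 77, 42, 47, 68, 76, 7, 31, 19, 15, 45, 36, 17]
73 vs larger child 80 at index 1, swap → [80, 73, 77, 42, 47, 68, 76, 7, 31, 19, 15, 45, 36, 17]

[80, 73, 77, 42, 47, 68, 76, 7, 31, 19, 15, 45, 36, 17]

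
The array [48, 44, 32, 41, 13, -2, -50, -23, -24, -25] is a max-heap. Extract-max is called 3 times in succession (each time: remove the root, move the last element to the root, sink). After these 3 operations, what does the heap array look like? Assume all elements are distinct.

[32, 13, -2, -23, -24, -25, -50]

extract-max #1 returns 48:
  remove root 48; move last element -25 to root → [-25, 44, 32, 41, 13, -2, -50, -23, -24]
  -25 vs larger child 44 at index 1, swap → [44, -25, 32, 41, 13, -2, -50, -23, -24]
  -25 vs larger child 41 at index 3, swap → [44, 41, 32, -25, 13, -2, -50, -23, -24]
  -25 vs larger child -23 at index 7, swap → [44, 41, 32, -23, 13, -2, -50, -25, -24]
extract-max #2 returns 44:
  remove root 44; move last element -24 to root → [-24, 41, 32, -23, 13, -2, -50, -25]
  -24 vs larger child 41 at index 1, swap → [41, -24, 32, -23, 13, -2, -50, -25]
  -24 vs larger child 13 at index 4, swap → [41, 13, 32, -23, -24, -2, -50, -25]
extract-max #3 returns 41:
  remove root 41; move last element -25 to root → [-25, 13, 32, -23, -24, -2, -50]
  -25 vs larger child 32 at index 2, swap → [32, 13, -25, -23, -24, -2, -50]
  -25 vs larger child -2 at index 5, swap → [32, 13, -2, -23, -24, -25, -50]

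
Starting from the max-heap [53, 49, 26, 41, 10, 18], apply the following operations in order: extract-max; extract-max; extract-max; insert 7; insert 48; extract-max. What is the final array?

extract-max → returns 53:
  remove root 53; move last element 18 to root → [18, 49, 26, 41, 10]
  18 vs larger child 49 at index 1, swap → [49, 18, 26, 41, 10]
  18 vs larger child 41 at index 3, swap → [49, 41, 26, 18, 10]
extract-max → returns 49:
  remove root 49; move last element 10 to root → [10, 41, 26, 18]
  10 vs larger child 41 at index 1, swap → [41, 10, 26, 18]
  10 vs only child 18 at index 3, swap → [41, 18, 26, 10]
extract-max → returns 41:
  remove root 41; move last element 10 to root → [10, 18, 26]
  10 vs larger child 26 at index 2, swap → [26, 18, 10]
insert 7:
  append 7 at index 3 → [26, 18, 10, 7] (no swap needed)
insert 48:
  append 48 at index 4 → [26, 18, 10, 7, 48]
  48 > parent 18 at index 1, swap → [26, 48, 10, 7, 18]
  48 > parent 26 at index 0, swap → [48, 26, 10, 7, 18]
extract-max → returns 48:
  remove root 48; move last element 18 to root → [18, 26, 10, 7]
  18 vs larger child 26 at index 1, swap → [26, 18, 10, 7]

[26, 18, 10, 7]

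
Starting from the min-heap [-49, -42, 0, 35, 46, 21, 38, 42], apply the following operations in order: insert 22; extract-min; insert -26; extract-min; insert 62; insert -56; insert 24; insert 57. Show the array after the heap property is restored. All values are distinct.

[-56, -26, 0, 35, 22, 21, 38, 42, 62, 46, 24, 57]

insert 22:
  append 22 at index 8 → [-49, -42, 0, 35, 46, 21, 38, 42, 22]
  22 < parent 35 at index 3, swap → [-49, -42, 0, 22, 46, 21, 38, 42, 35]
extract-min → returns -49:
  remove root -49; move last element 35 to root → [35, -42, 0, 22, 46, 21, 38, 42]
  35 vs smaller child -42 at index 1, swap → [-42, 35, 0, 22, 46, 21, 38, 42]
  35 vs smaller child 22 at index 3, swap → [-42, 22, 0, 35, 46, 21, 38, 42]
insert -26:
  append -26 at index 8 → [-42, 22, 0, 35, 46, 21, 38, 42, -26]
  -26 < parent 35 at index 3, swap → [-42, 22, 0, -26, 46, 21, 38, 42, 35]
  -26 < parent 22 at index 1, swap → [-42, -26, 0, 22, 46, 21, 38, 42, 35]
extract-min → returns -42:
  remove root -42; move last element 35 to root → [35, -26, 0, 22, 46, 21, 38, 42]
  35 vs smaller child -26 at index 1, swap → [-26, 35, 0, 22, 46, 21, 38, 42]
  35 vs smaller child 22 at index 3, swap → [-26, 22, 0, 35, 46, 21, 38, 42]
insert 62:
  append 62 at index 8 → [-26, 22, 0, 35, 46, 21, 38, 42, 62] (no swap needed)
insert -56:
  append -56 at index 9 → [-26, 22, 0, 35, 46, 21, 38, 42, 62, -56]
  -56 < parent 46 at index 4, swap → [-26, 22, 0, 35, -56, 21, 38, 42, 62, 46]
  -56 < parent 22 at index 1, swap → [-26, -56, 0, 35, 22, 21, 38, 42, 62, 46]
  -56 < parent -26 at index 0, swap → [-56, -26, 0, 35, 22, 21, 38, 42, 62, 46]
insert 24:
  append 24 at index 10 → [-56, -26, 0, 35, 22, 21, 38, 42, 62, 46, 24] (no swap needed)
insert 57:
  append 57 at index 11 → [-56, -26, 0, 35, 22, 21, 38, 42, 62, 46, 24, 57] (no swap needed)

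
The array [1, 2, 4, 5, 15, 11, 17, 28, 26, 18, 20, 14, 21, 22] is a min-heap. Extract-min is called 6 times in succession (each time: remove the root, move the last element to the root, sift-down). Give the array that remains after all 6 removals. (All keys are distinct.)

[15, 18, 17, 22, 26, 20, 21, 28]

extract-min #1 returns 1:
  remove root 1; move last element 22 to root → [22, 2, 4, 5, 15, 11, 17, 28, 26, 18, 20, 14, 21]
  22 vs smaller child 2 at index 1, swap → [2, 22, 4, 5, 15, 11, 17, 28, 26, 18, 20, 14, 21]
  22 vs smaller child 5 at index 3, swap → [2, 5, 4, 22, 15, 11, 17, 28, 26, 18, 20, 14, 21]
extract-min #2 returns 2:
  remove root 2; move last element 21 to root → [21, 5, 4, 22, 15, 11, 17, 28, 26, 18, 20, 14]
  21 vs smaller child 4 at index 2, swap → [4, 5, 21, 22, 15, 11, 17, 28, 26, 18, 20, 14]
  21 vs smaller child 11 at index 5, swap → [4, 5, 11, 22, 15, 21, 17, 28, 26, 18, 20, 14]
  21 vs only child 14 at index 11, swap → [4, 5, 11, 22, 15, 14, 17, 28, 26, 18, 20, 21]
extract-min #3 returns 4:
  remove root 4; move last element 21 to root → [21, 5, 11, 22, 15, 14, 17, 28, 26, 18, 20]
  21 vs smaller child 5 at index 1, swap → [5, 21, 11, 22, 15, 14, 17, 28, 26, 18, 20]
  21 vs smaller child 15 at index 4, swap → [5, 15, 11, 22, 21, 14, 17, 28, 26, 18, 20]
  21 vs smaller child 18 at index 9, swap → [5, 15, 11, 22, 18, 14, 17, 28, 26, 21, 20]
extract-min #4 returns 5:
  remove root 5; move last element 20 to root → [20, 15, 11, 22, 18, 14, 17, 28, 26, 21]
  20 vs smaller child 11 at index 2, swap → [11, 15, 20, 22, 18, 14, 17, 28, 26, 21]
  20 vs smaller child 14 at index 5, swap → [11, 15, 14, 22, 18, 20, 17, 28, 26, 21]
extract-min #5 returns 11:
  remove root 11; move last element 21 to root → [21, 15, 14, 22, 18, 20, 17, 28, 26]
  21 vs smaller child 14 at index 2, swap → [14, 15, 21, 22, 18, 20, 17, 28, 26]
  21 vs smaller child 17 at index 6, swap → [14, 15, 17, 22, 18, 20, 21, 28, 26]
extract-min #6 returns 14:
  remove root 14; move last element 26 to root → [26, 15, 17, 22, 18, 20, 21, 28]
  26 vs smaller child 15 at index 1, swap → [15, 26, 17, 22, 18, 20, 21, 28]
  26 vs smaller child 18 at index 4, swap → [15, 18, 17, 22, 26, 20, 21, 28]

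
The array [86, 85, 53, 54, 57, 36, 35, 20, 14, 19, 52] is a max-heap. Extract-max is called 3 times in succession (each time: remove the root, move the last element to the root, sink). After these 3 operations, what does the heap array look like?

[54, 52, 53, 20, 14, 36, 35, 19]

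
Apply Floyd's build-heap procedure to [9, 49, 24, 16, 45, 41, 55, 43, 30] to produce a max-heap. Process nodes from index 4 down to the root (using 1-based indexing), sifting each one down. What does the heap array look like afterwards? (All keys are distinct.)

sift down from index 4:
  16 vs larger child 43 at index 8, swap → [9, 49, 24, 43, 45, 41, 55, 16, 30]
sift down from index 3:
  24 vs larger child 55 at index 7, swap → [9, 49, 55, 43, 45, 41, 24, 16, 30]
sift down from index 2: already satisfies heap property
sift down from index 1:
  9 vs larger child 55 at index 3, swap → [55, 49, 9, 43, 45, 41, 24, 16, 30]
  9 vs larger child 41 at index 6, swap → [55, 49, 41, 43, 45, 9, 24, 16, 30]

[55, 49, 41, 43, 45, 9, 24, 16, 30]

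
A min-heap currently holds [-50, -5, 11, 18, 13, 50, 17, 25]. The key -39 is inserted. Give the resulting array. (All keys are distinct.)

[-50, -39, 11, -5, 13, 50, 17, 25, 18]

append -39 at index 8 → [-50, -5, 11, 18, 13, 50, 17, 25, -39]
-39 < parent 18 at index 3, swap → [-50, -5, 11, -39, 13, 50, 17, 25, 18]
-39 < parent -5 at index 1, swap → [-50, -39, 11, -5, 13, 50, 17, 25, 18]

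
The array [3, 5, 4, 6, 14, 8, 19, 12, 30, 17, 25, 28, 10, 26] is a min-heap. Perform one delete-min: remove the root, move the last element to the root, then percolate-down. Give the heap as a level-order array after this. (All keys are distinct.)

[4, 5, 8, 6, 14, 10, 19, 12, 30, 17, 25, 28, 26]

remove root 3; move last element 26 to root → [26, 5, 4, 6, 14, 8, 19, 12, 30, 17, 25, 28, 10]
26 vs smaller child 4 at index 2, swap → [4, 5, 26, 6, 14, 8, 19, 12, 30, 17, 25, 28, 10]
26 vs smaller child 8 at index 5, swap → [4, 5, 8, 6, 14, 26, 19, 12, 30, 17, 25, 28, 10]
26 vs smaller child 10 at index 12, swap → [4, 5, 8, 6, 14, 10, 19, 12, 30, 17, 25, 28, 26]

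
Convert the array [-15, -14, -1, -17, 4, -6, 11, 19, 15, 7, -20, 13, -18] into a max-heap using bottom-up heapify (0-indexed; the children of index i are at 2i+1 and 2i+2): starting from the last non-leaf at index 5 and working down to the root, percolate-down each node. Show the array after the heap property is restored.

sift down from index 5:
  -6 vs larger child 13 at index 11, swap → [-15, -14, -1, -17, 4, 13, 11, 19, 15, 7, -20, -6, -18]
sift down from index 4:
  4 vs larger child 7 at index 9, swap → [-15, -14, -1, -17, 7, 13, 11, 19, 15, 4, -20, -6, -18]
sift down from index 3:
  -17 vs larger child 19 at index 7, swap → [-15, -14, -1, 19, 7, 13, 11, -17, 15, 4, -20, -6, -18]
sift down from index 2:
  -1 vs larger child 13 at index 5, swap → [-15, -14, 13, 19, 7, -1, 11, -17, 15, 4, -20, -6, -18]
sift down from index 1:
  -14 vs larger child 19 at index 3, swap → [-15, 19, 13, -14, 7, -1, 11, -17, 15, 4, -20, -6, -18]
  -14 vs larger child 15 at index 8, swap → [-15, 19, 13, 15, 7, -1, 11, -17, -14, 4, -20, -6, -18]
sift down from index 0:
  -15 vs larger child 19 at index 1, swap → [19, -15, 13, 15, 7, -1, 11, -17, -14, 4, -20, -6, -18]
  -15 vs larger child 15 at index 3, swap → [19, 15, 13, -15, 7, -1, 11, -17, -14, 4, -20, -6, -18]
  -15 vs larger child -14 at index 8, swap → [19, 15, 13, -14, 7, -1, 11, -17, -15, 4, -20, -6, -18]

[19, 15, 13, -14, 7, -1, 11, -17, -15, 4, -20, -6, -18]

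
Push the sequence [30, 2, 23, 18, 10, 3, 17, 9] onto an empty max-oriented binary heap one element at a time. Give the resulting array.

[30, 18, 23, 9, 10, 3, 17, 2]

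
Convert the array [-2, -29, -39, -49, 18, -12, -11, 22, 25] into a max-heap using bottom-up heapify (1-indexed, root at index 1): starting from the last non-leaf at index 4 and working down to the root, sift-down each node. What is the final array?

sift down from index 4:
  -49 vs larger child 25 at index 9, swap → [-2, -29, -39, 25, 18, -12, -11, 22, -49]
sift down from index 3:
  -39 vs larger child -11 at index 7, swap → [-2, -29, -11, 25, 18, -12, -39, 22, -49]
sift down from index 2:
  -29 vs larger child 25 at index 4, swap → [-2, 25, -11, -29, 18, -12, -39, 22, -49]
  -29 vs larger child 22 at index 8, swap → [-2, 25, -11, 22, 18, -12, -39, -29, -49]
sift down from index 1:
  -2 vs larger child 25 at index 2, swap → [25, -2, -11, 22, 18, -12, -39, -29, -49]
  -2 vs larger child 22 at index 4, swap → [25, 22, -11, -2, 18, -12, -39, -29, -49]

[25, 22, -11, -2, 18, -12, -39, -29, -49]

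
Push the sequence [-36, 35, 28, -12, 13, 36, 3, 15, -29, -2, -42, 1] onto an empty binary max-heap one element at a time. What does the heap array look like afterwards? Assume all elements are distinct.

[36, 15, 35, 13, -2, 28, 3, -36, -29, -12, -42, 1]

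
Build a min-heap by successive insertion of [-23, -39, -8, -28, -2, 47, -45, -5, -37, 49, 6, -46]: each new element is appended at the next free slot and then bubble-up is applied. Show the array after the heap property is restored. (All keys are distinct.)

[-46, -37, -45, -28, -2, -39, -8, -5, -23, 49, 6, 47]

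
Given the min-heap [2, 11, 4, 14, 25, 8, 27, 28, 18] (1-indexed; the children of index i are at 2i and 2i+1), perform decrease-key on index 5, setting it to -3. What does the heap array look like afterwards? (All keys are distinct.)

[-3, 2, 4, 14, 11, 8, 27, 28, 18]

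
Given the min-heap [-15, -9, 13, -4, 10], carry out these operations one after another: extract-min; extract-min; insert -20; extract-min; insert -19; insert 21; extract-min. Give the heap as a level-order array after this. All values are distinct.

[-4, 10, 13, 21]

extract-min → returns -15:
  remove root -15; move last element 10 to root → [10, -9, 13, -4]
  10 vs smaller child -9 at index 1, swap → [-9, 10, 13, -4]
  10 vs only child -4 at index 3, swap → [-9, -4, 13, 10]
extract-min → returns -9:
  remove root -9; move last element 10 to root → [10, -4, 13]
  10 vs smaller child -4 at index 1, swap → [-4, 10, 13]
insert -20:
  append -20 at index 3 → [-4, 10, 13, -20]
  -20 < parent 10 at index 1, swap → [-4, -20, 13, 10]
  -20 < parent -4 at index 0, swap → [-20, -4, 13, 10]
extract-min → returns -20:
  remove root -20; move last element 10 to root → [10, -4, 13]
  10 vs smaller child -4 at index 1, swap → [-4, 10, 13]
insert -19:
  append -19 at index 3 → [-4, 10, 13, -19]
  -19 < parent 10 at index 1, swap → [-4, -19, 13, 10]
  -19 < parent -4 at index 0, swap → [-19, -4, 13, 10]
insert 21:
  append 21 at index 4 → [-19, -4, 13, 10, 21] (no swap needed)
extract-min → returns -19:
  remove root -19; move last element 21 to root → [21, -4, 13, 10]
  21 vs smaller child -4 at index 1, swap → [-4, 21, 13, 10]
  21 vs only child 10 at index 3, swap → [-4, 10, 13, 21]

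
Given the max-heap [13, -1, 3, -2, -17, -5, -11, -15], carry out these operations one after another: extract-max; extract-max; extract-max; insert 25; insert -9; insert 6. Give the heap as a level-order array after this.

extract-max → returns 13:
  remove root 13; move last element -15 to root → [-15, -1, 3, -2, -17, -5, -11]
  -15 vs larger child 3 at index 2, swap → [3, -1, -15, -2, -17, -5, -11]
  -15 vs larger child -5 at index 5, swap → [3, -1, -5, -2, -17, -15, -11]
extract-max → returns 3:
  remove root 3; move last element -11 to root → [-11, -1, -5, -2, -17, -15]
  -11 vs larger child -1 at index 1, swap → [-1, -11, -5, -2, -17, -15]
  -11 vs larger child -2 at index 3, swap → [-1, -2, -5, -11, -17, -15]
extract-max → returns -1:
  remove root -1; move last element -15 to root → [-15, -2, -5, -11, -17]
  -15 vs larger child -2 at index 1, swap → [-2, -15, -5, -11, -17]
  -15 vs larger child -11 at index 3, swap → [-2, -11, -5, -15, -17]
insert 25:
  append 25 at index 5 → [-2, -11, -5, -15, -17, 25]
  25 > parent -5 at index 2, swap → [-2, -11, 25, -15, -17, -5]
  25 > parent -2 at index 0, swap → [25, -11, -2, -15, -17, -5]
insert -9:
  append -9 at index 6 → [25, -11, -2, -15, -17, -5, -9] (no swap needed)
insert 6:
  append 6 at index 7 → [25, -11, -2, -15, -17, -5, -9, 6]
  6 > parent -15 at index 3, swap → [25, -11, -2, 6, -17, -5, -9, -15]
  6 > parent -11 at index 1, swap → [25, 6, -2, -11, -17, -5, -9, -15]

[25, 6, -2, -11, -17, -5, -9, -15]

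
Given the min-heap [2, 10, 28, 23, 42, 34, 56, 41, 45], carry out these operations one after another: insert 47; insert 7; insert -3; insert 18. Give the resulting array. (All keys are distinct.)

insert 47:
  append 47 at index 9 → [2, 10, 28, 23, 42, 34, 56, 41, 45, 47] (no swap needed)
insert 7:
  append 7 at index 10 → [2, 10, 28, 23, 42, 34, 56, 41, 45, 47, 7]
  7 < parent 42 at index 4, swap → [2, 10, 28, 23, 7, 34, 56, 41, 45, 47, 42]
  7 < parent 10 at index 1, swap → [2, 7, 28, 23, 10, 34, 56, 41, 45, 47, 42]
insert -3:
  append -3 at index 11 → [2, 7, 28, 23, 10, 34, 56, 41, 45, 47, 42, -3]
  -3 < parent 34 at index 5, swap → [2, 7, 28, 23, 10, -3, 56, 41, 45, 47, 42, 34]
  -3 < parent 28 at index 2, swap → [2, 7, -3, 23, 10, 28, 56, 41, 45, 47, 42, 34]
  -3 < parent 2 at index 0, swap → [-3, 7, 2, 23, 10, 28, 56, 41, 45, 47, 42, 34]
insert 18:
  append 18 at index 12 → [-3, 7, 2, 23, 10, 28, 56, 41, 45, 47, 42, 34, 18]
  18 < parent 28 at index 5, swap → [-3, 7, 2, 23, 10, 18, 56, 41, 45, 47, 42, 34, 28]

[-3, 7, 2, 23, 10, 18, 56, 41, 45, 47, 42, 34, 28]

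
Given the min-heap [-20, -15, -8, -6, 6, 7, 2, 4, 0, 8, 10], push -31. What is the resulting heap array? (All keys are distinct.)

[-31, -15, -20, -6, 6, -8, 2, 4, 0, 8, 10, 7]

append -31 at index 11 → [-20, -15, -8, -6, 6, 7, 2, 4, 0, 8, 10, -31]
-31 < parent 7 at index 5, swap → [-20, -15, -8, -6, 6, -31, 2, 4, 0, 8, 10, 7]
-31 < parent -8 at index 2, swap → [-20, -15, -31, -6, 6, -8, 2, 4, 0, 8, 10, 7]
-31 < parent -20 at index 0, swap → [-31, -15, -20, -6, 6, -8, 2, 4, 0, 8, 10, 7]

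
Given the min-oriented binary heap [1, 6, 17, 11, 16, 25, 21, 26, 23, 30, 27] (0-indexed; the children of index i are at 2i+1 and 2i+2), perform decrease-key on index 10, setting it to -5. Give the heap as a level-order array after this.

set index 10 from 27 to -5 → [1, 6, 17, 11, 16, 25, 21, 26, 23, 30, -5]
-5 < parent 16 at index 4, swap → [1, 6, 17, 11, -5, 25, 21, 26, 23, 30, 16]
-5 < parent 6 at index 1, swap → [1, -5, 17, 11, 6, 25, 21, 26, 23, 30, 16]
-5 < parent 1 at index 0, swap → [-5, 1, 17, 11, 6, 25, 21, 26, 23, 30, 16]

[-5, 1, 17, 11, 6, 25, 21, 26, 23, 30, 16]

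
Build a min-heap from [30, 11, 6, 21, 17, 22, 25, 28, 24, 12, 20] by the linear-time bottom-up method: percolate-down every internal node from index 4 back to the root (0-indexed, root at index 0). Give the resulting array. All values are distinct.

[6, 11, 22, 21, 12, 30, 25, 28, 24, 17, 20]

sift down from index 4:
  17 vs smaller child 12 at index 9, swap → [30, 11, 6, 21, 12, 22, 25, 28, 24, 17, 20]
sift down from index 3: already satisfies heap property
sift down from index 2: already satisfies heap property
sift down from index 1: already satisfies heap property
sift down from index 0:
  30 vs smaller child 6 at index 2, swap → [6, 11, 30, 21, 12, 22, 25, 28, 24, 17, 20]
  30 vs smaller child 22 at index 5, swap → [6, 11, 22, 21, 12, 30, 25, 28, 24, 17, 20]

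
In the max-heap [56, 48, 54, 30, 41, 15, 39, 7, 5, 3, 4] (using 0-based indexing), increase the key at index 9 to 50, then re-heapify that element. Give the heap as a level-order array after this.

[56, 50, 54, 30, 48, 15, 39, 7, 5, 41, 4]

set index 9 from 3 to 50 → [56, 48, 54, 30, 41, 15, 39, 7, 5, 50, 4]
50 > parent 41 at index 4, swap → [56, 48, 54, 30, 50, 15, 39, 7, 5, 41, 4]
50 > parent 48 at index 1, swap → [56, 50, 54, 30, 48, 15, 39, 7, 5, 41, 4]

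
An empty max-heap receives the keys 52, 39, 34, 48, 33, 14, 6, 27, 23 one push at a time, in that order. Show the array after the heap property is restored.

Insert 52:
  append 52 at index 0 → [52] (no swap needed)
Insert 39:
  append 39 at index 1 → [52, 39] (no swap needed)
Insert 34:
  append 34 at index 2 → [52, 39, 34] (no swap needed)
Insert 48:
  append 48 at index 3 → [52, 39, 34, 48]
  48 > parent 39 at index 1, swap → [52, 48, 34, 39]
Insert 33:
  append 33 at index 4 → [52, 48, 34, 39, 33] (no swap needed)
Insert 14:
  append 14 at index 5 → [52, 48, 34, 39, 33, 14] (no swap needed)
Insert 6:
  append 6 at index 6 → [52, 48, 34, 39, 33, 14, 6] (no swap needed)
Insert 27:
  append 27 at index 7 → [52, 48, 34, 39, 33, 14, 6, 27] (no swap needed)
Insert 23:
  append 23 at index 8 → [52, 48, 34, 39, 33, 14, 6, 27, 23] (no swap needed)

[52, 48, 34, 39, 33, 14, 6, 27, 23]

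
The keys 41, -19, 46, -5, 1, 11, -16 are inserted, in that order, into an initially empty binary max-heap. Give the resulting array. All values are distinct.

Insert 41:
  append 41 at index 0 → [41] (no swap needed)
Insert -19:
  append -19 at index 1 → [41, -19] (no swap needed)
Insert 46:
  append 46 at index 2 → [41, -19, 46]
  46 > parent 41 at index 0, swap → [46, -19, 41]
Insert -5:
  append -5 at index 3 → [46, -19, 41, -5]
  -5 > parent -19 at index 1, swap → [46, -5, 41, -19]
Insert 1:
  append 1 at index 4 → [46, -5, 41, -19, 1]
  1 > parent -5 at index 1, swap → [46, 1, 41, -19, -5]
Insert 11:
  append 11 at index 5 → [46, 1, 41, -19, -5, 11] (no swap needed)
Insert -16:
  append -16 at index 6 → [46, 1, 41, -19, -5, 11, -16] (no swap needed)

[46, 1, 41, -19, -5, 11, -16]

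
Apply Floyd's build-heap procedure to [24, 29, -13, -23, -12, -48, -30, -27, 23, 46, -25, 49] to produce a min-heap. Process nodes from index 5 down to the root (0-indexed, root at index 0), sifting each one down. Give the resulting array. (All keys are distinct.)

[-48, -27, -30, -23, -25, -13, 24, 29, 23, 46, -12, 49]

sift down from index 5: already satisfies heap property
sift down from index 4:
  -12 vs smaller child -25 at index 10, swap → [24, 29, -13, -23, -25, -48, -30, -27, 23, 46, -12, 49]
sift down from index 3:
  -23 vs smaller child -27 at index 7, swap → [24, 29, -13, -27, -25, -48, -30, -23, 23, 46, -12, 49]
sift down from index 2:
  -13 vs smaller child -48 at index 5, swap → [24, 29, -48, -27, -25, -13, -30, -23, 23, 46, -12, 49]
sift down from index 1:
  29 vs smaller child -27 at index 3, swap → [24, -27, -48, 29, -25, -13, -30, -23, 23, 46, -12, 49]
  29 vs smaller child -23 at index 7, swap → [24, -27, -48, -23, -25, -13, -30, 29, 23, 46, -12, 49]
sift down from index 0:
  24 vs smaller child -48 at index 2, swap → [-48, -27, 24, -23, -25, -13, -30, 29, 23, 46, -12, 49]
  24 vs smaller child -30 at index 6, swap → [-48, -27, -30, -23, -25, -13, 24, 29, 23, 46, -12, 49]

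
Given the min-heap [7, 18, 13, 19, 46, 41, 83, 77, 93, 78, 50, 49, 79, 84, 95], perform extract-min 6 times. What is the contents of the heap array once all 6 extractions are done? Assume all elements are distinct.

extract-min #1 returns 7:
  remove root 7; move last element 95 to root → [95, 18, 13, 19, 46, 41, 83, 77, 93, 78, 50, 49, 79, 84]
  95 vs smaller child 13 at index 2, swap → [13, 18, 95, 19, 46, 41, 83, 77, 93, 78, 50, 49, 79, 84]
  95 vs smaller child 41 at index 5, swap → [13, 18, 41, 19, 46, 95, 83, 77, 93, 78, 50, 49, 79, 84]
  95 vs smaller child 49 at index 11, swap → [13, 18, 41, 19, 46, 49, 83, 77, 93, 78, 50, 95, 79, 84]
extract-min #2 returns 13:
  remove root 13; move last element 84 to root → [84, 18, 41, 19, 46, 49, 83, 77, 93, 78, 50, 95, 79]
  84 vs smaller child 18 at index 1, swap → [18, 84, 41, 19, 46, 49, 83, 77, 93, 78, 50, 95, 79]
  84 vs smaller child 19 at index 3, swap → [18, 19, 41, 84, 46, 49, 83, 77, 93, 78, 50, 95, 79]
  84 vs smaller child 77 at index 7, swap → [18, 19, 41, 77, 46, 49, 83, 84, 93, 78, 50, 95, 79]
extract-min #3 returns 18:
  remove root 18; move last element 79 to root → [79, 19, 41, 77, 46, 49, 83, 84, 93, 78, 50, 95]
  79 vs smaller child 19 at index 1, swap → [19, 79, 41, 77, 46, 49, 83, 84, 93, 78, 50, 95]
  79 vs smaller child 46 at index 4, swap → [19, 46, 41, 77, 79, 49, 83, 84, 93, 78, 50, 95]
  79 vs smaller child 50 at index 10, swap → [19, 46, 41, 77, 50, 49, 83, 84, 93, 78, 79, 95]
extract-min #4 returns 19:
  remove root 19; move last element 95 to root → [95, 46, 41, 77, 50, 49, 83, 84, 93, 78, 79]
  95 vs smaller child 41 at index 2, swap → [41, 46, 95, 77, 50, 49, 83, 84, 93, 78, 79]
  95 vs smaller child 49 at index 5, swap → [41, 46, 49, 77, 50, 95, 83, 84, 93, 78, 79]
extract-min #5 returns 41:
  remove root 41; move last element 79 to root → [79, 46, 49, 77, 50, 95, 83, 84, 93, 78]
  79 vs smaller child 46 at index 1, swap → [46, 79, 49, 77, 50, 95, 83, 84, 93, 78]
  79 vs smaller child 50 at index 4, swap → [46, 50, 49, 77, 79, 95, 83, 84, 93, 78]
  79 vs only child 78 at index 9, swap → [46, 50, 49, 77, 78, 95, 83, 84, 93, 79]
extract-min #6 returns 46:
  remove root 46; move last element 79 to root → [79, 50, 49, 77, 78, 95, 83, 84, 93]
  79 vs smaller child 49 at index 2, swap → [49, 50, 79, 77, 78, 95, 83, 84, 93]

[49, 50, 79, 77, 78, 95, 83, 84, 93]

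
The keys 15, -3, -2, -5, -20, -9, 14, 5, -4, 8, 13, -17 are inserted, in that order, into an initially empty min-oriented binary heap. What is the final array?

[-20, -5, -17, -4, -3, -9, 14, 15, 5, 8, 13, -2]

Insert 15:
  append 15 at index 0 → [15] (no swap needed)
Insert -3:
  append -3 at index 1 → [15, -3]
  -3 < parent 15 at index 0, swap → [-3, 15]
Insert -2:
  append -2 at index 2 → [-3, 15, -2] (no swap needed)
Insert -5:
  append -5 at index 3 → [-3, 15, -2, -5]
  -5 < parent 15 at index 1, swap → [-3, -5, -2, 15]
  -5 < parent -3 at index 0, swap → [-5, -3, -2, 15]
Insert -20:
  append -20 at index 4 → [-5, -3, -2, 15, -20]
  -20 < parent -3 at index 1, swap → [-5, -20, -2, 15, -3]
  -20 < parent -5 at index 0, swap → [-20, -5, -2, 15, -3]
Insert -9:
  append -9 at index 5 → [-20, -5, -2, 15, -3, -9]
  -9 < parent -2 at index 2, swap → [-20, -5, -9, 15, -3, -2]
Insert 14:
  append 14 at index 6 → [-20, -5, -9, 15, -3, -2, 14] (no swap needed)
Insert 5:
  append 5 at index 7 → [-20, -5, -9, 15, -3, -2, 14, 5]
  5 < parent 15 at index 3, swap → [-20, -5, -9, 5, -3, -2, 14, 15]
Insert -4:
  append -4 at index 8 → [-20, -5, -9, 5, -3, -2, 14, 15, -4]
  -4 < parent 5 at index 3, swap → [-20, -5, -9, -4, -3, -2, 14, 15, 5]
Insert 8:
  append 8 at index 9 → [-20, -5, -9, -4, -3, -2, 14, 15, 5, 8] (no swap needed)
Insert 13:
  append 13 at index 10 → [-20, -5, -9, -4, -3, -2, 14, 15, 5, 8, 13] (no swap needed)
Insert -17:
  append -17 at index 11 → [-20, -5, -9, -4, -3, -2, 14, 15, 5, 8, 13, -17]
  -17 < parent -2 at index 5, swap → [-20, -5, -9, -4, -3, -17, 14, 15, 5, 8, 13, -2]
  -17 < parent -9 at index 2, swap → [-20, -5, -17, -4, -3, -9, 14, 15, 5, 8, 13, -2]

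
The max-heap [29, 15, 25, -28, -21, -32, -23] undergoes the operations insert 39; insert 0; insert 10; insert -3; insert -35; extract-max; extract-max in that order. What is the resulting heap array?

insert 39:
  append 39 at index 7 → [29, 15, 25, -28, -21, -32, -23, 39]
  39 > parent -28 at index 3, swap → [29, 15, 25, 39, -21, -32, -23, -28]
  39 > parent 15 at index 1, swap → [29, 39, 25, 15, -21, -32, -23, -28]
  39 > parent 29 at index 0, swap → [39, 29, 25, 15, -21, -32, -23, -28]
insert 0:
  append 0 at index 8 → [39, 29, 25, 15, -21, -32, -23, -28, 0] (no swap needed)
insert 10:
  append 10 at index 9 → [39, 29, 25, 15, -21, -32, -23, -28, 0, 10]
  10 > parent -21 at index 4, swap → [39, 29, 25, 15, 10, -32, -23, -28, 0, -21]
insert -3:
  append -3 at index 10 → [39, 29, 25, 15, 10, -32, -23, -28, 0, -21, -3] (no swap needed)
insert -35:
  append -35 at index 11 → [39, 29, 25, 15, 10, -32, -23, -28, 0, -21, -3, -35] (no swap needed)
extract-max → returns 39:
  remove root 39; move last element -35 to root → [-35, 29, 25, 15, 10, -32, -23, -28, 0, -21, -3]
  -35 vs larger child 29 at index 1, swap → [29, -35, 25, 15, 10, -32, -23, -28, 0, -21, -3]
  -35 vs larger child 15 at index 3, swap → [29, 15, 25, -35, 10, -32, -23, -28, 0, -21, -3]
  -35 vs larger child 0 at index 8, swap → [29, 15, 25, 0, 10, -32, -23, -28, -35, -21, -3]
extract-max → returns 29:
  remove root 29; move last element -3 to root → [-3, 15, 25, 0, 10, -32, -23, -28, -35, -21]
  -3 vs larger child 25 at index 2, swap → [25, 15, -3, 0, 10, -32, -23, -28, -35, -21]

[25, 15, -3, 0, 10, -32, -23, -28, -35, -21]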